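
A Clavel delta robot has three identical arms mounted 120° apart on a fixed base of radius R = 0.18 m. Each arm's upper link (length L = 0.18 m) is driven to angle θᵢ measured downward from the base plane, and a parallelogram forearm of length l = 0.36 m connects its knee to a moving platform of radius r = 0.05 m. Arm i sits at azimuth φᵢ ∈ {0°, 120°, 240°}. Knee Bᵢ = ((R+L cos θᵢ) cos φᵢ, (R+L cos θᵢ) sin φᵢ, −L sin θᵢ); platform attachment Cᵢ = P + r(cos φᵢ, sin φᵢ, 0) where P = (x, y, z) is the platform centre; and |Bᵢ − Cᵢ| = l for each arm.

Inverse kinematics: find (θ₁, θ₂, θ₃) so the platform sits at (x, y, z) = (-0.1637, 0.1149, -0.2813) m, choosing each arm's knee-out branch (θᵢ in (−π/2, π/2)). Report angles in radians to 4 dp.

θ₁ = 1.3964, θ₂ = -0.2615, θ₃ = 0.8728

rotate P by −φ1: (-0.1637, 0.1149, -0.2813)
  A cos θ + B sin θ = C:  0.2937·cos θ + -0.2813·sin θ = -0.2261
  γ=atan2(-0.2813,0.2937)=-0.7638;  ψ=arccos(-0.5559)=2.1603;  θ1=γ+ψ≈1.3964
arm 2 (φ=120.0°): x'=0.1814, y'=0.0843
  A=-0.0514, B=-0.2813, C=(l²−L²−A²−y'²−z²)/(2L)=0.0231
  γ=atan2(-0.2813,-0.0514)=-1.7514;  ψ=arccos(0.0809)=1.4899;  θ2=γ+ψ≈-0.2615
arm 3 (φ=240.0°): x'=-0.0177, y'=-0.1992
  A=0.1477, B=-0.2813, C=(l²−L²−A²−y'²−z²)/(2L)=-0.1206
  √(A²+B²)=0.3177;  θ3 = -1.0874+1.9602 ≈ 0.8728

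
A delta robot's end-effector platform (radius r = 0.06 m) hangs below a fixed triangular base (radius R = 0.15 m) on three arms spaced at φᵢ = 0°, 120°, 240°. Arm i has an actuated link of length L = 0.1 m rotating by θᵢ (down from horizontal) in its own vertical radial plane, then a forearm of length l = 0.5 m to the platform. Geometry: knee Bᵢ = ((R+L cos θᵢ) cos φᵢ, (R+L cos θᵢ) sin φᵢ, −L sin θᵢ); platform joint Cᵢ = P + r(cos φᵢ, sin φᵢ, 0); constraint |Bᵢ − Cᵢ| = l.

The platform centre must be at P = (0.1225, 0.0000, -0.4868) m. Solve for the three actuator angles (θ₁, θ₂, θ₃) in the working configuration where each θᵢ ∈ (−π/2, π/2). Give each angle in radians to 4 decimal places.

rotate P by −φ1: (0.1225, 0.0000, -0.4868)
  e−x'=-0.0325;  (l²−L²−(e−x')²−y'²−z²)/2L = 0.0098
  γ=atan2(-0.4868,-0.0325)=-1.6375;  ψ=arccos(0.0202)=1.5506;  θ1=γ+ψ≈-0.0868
rotate P by −φ2: (-0.0612, -0.1061, -0.4868)
  e−x'=0.1512;  (l²−L²−(e−x')²−y'²−z²)/2L = -0.1555
  γ=atan2(-0.4868,0.1512)=-1.2695;  ψ=arccos(-0.3051)=1.8808;  θ2=γ+ψ≈0.6113
φ3=240.0° → target in arm frame (-0.0613, 0.1061)
  e−x'=0.1513;  (l²−L²−(e−x')²−y'²−z²)/2L = -0.1555
  √(A²+B²)=0.5098;  θ3 = -1.2695+1.8808 ≈ 0.6113

θ₁ = -0.0868, θ₂ = 0.6113, θ₃ = 0.6113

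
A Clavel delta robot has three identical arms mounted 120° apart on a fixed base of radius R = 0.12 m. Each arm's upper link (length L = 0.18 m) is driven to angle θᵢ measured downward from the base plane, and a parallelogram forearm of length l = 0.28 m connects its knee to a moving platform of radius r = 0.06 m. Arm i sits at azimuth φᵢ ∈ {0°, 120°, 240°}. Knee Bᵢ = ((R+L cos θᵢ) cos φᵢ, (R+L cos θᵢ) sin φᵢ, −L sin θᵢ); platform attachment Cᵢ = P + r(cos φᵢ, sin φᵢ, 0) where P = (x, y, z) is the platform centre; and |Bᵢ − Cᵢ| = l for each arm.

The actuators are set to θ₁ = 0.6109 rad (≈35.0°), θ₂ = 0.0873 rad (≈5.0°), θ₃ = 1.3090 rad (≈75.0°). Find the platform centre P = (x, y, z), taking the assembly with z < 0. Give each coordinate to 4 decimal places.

φ1=0.0°: virtual centre (0.2074, 0.0000, -0.1032), radius l
S2 = (0.2393·cos120.0°, 0.2393·sin120.0°, -0.0157) = (-0.1197, 0.2073, -0.0157)
arm 3 at φ=240.0°: (R−r)+L cos θ3 = 0.1066;  S3 = (-0.0533, -0.0923, -0.1739)
subtract pairs → two planes through P
linear system: -0.6542x+0.4145y = 0.0038−0.1751z; -0.5215x+-0.1846y = -0.0121−-0.1412z
Cramer: x(z) = 0.0128-0.0778z;  y(z) = 0.0294-0.5453z
into |P−S₁|² = l²: 1.3034z² + 0.2047z + -0.0290 = 0;  Δ = 0.1930;  z = -0.2471 or 0.0900 → z<0 root = -0.2471
x = 0.0320, y = 0.1641

(0.0320, 0.1641, -0.2471)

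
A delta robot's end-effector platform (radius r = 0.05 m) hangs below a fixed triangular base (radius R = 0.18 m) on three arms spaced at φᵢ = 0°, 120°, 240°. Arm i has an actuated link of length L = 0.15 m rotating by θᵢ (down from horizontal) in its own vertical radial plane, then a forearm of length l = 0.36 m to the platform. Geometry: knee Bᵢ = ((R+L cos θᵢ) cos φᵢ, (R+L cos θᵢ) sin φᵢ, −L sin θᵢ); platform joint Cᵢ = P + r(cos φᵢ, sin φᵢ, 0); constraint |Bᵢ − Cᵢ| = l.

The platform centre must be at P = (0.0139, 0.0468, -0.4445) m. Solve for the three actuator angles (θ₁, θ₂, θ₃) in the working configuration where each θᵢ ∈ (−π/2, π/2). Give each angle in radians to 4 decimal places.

θ₁ = 1.1346, θ₂ = 1.0473, θ₃ = 1.3967

φ1=0.0° → target in arm frame (0.0139, 0.0468)
  A=0.1161, B=-0.4445, C=(l²−L²−A²−y'²−z²)/(2L)=-0.3538
  √(A²+B²)=0.4594;  θ1 = -1.3153+2.4499 ≈ 1.1346
rotate P by −φ2: (0.0336, -0.0354, -0.4445)
  A=0.0964, B=-0.4445, C=(l²−L²−A²−y'²−z²)/(2L)=-0.3368
  √(A²+B²)=0.4548;  θ2 = -1.3572+2.4045 ≈ 1.0473
φ3=240.0° → target in arm frame (-0.0475, -0.0114)
  A=0.1775, B=-0.4445, C=(l²−L²−A²−y'²−z²)/(2L)=-0.4070
  γ=atan2(-0.4445,0.1775)=-1.1909;  ψ=arccos(-0.8504)=2.5876;  θ3=γ+ψ≈1.3967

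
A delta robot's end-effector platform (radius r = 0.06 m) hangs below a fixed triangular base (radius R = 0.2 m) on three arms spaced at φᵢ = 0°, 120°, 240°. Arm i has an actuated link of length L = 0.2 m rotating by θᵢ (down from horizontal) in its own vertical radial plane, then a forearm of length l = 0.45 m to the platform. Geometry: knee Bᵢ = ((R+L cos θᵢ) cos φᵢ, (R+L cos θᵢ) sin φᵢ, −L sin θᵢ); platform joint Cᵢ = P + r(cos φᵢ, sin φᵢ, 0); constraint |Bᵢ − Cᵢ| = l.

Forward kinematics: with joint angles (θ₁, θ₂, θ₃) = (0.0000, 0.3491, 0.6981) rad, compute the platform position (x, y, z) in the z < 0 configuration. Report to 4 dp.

(0.0826, 0.0525, -0.3653)

arm 1 at φ=0.0°: ρ1 = 0.3400;  O1 = (0.3400, 0.0000, 0.0000)
arm 2 at φ=120.0°: ρ2 = 0.3279;  O2 = (-0.1640, 0.2840, -0.0684)
arm 3 at φ=240.0°: ρ3 = 0.2932;  O3 = (-0.1466, -0.2539, -0.1286)
|O₂|²−|O₁|² = -0.0034;  |O₃|²−|O₁|² = -0.0131
[-1.0079 0.5680 -0.1368]·P = -0.0034;  [-0.9732 -0.5079 -0.2571]·P = -0.0131
Cramer: x(z) = 0.0086-0.2024z;  y(z) = 0.0093-0.1183z
sphere 1 gives Az²+Bz+C=0 with A=1.0550, B=0.1320, C=-0.0926;  B²−4AC=0.4081;  roots -0.3653, 0.2402;  negative root z = -0.3653
x = 0.0826, y = 0.0525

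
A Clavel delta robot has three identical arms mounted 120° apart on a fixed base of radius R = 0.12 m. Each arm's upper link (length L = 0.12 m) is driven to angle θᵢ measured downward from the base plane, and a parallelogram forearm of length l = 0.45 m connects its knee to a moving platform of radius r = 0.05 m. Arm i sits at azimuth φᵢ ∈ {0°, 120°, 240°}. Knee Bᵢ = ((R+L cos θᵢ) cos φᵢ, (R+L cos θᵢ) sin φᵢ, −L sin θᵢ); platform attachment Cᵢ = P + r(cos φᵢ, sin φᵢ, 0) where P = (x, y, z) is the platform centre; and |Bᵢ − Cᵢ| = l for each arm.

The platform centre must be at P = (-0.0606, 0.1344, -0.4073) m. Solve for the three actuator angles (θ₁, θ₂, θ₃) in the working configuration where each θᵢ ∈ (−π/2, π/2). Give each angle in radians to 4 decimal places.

θ₁ = 0.4364, θ₂ = -0.3488, θ₃ = 0.5241

rotate P by −φ1: (-0.0606, 0.1344, -0.4073)
  e−x'=0.1306;  (l²−L²−(e−x')²−y'²−z²)/2L = -0.0538
  θ1 = atan2(B,A) + arccos(C/0.4277) = 0.4364
φ2=120.0° → target in arm frame (0.1467, -0.0147)
  A cos θ + B sin θ = C:  -0.0767·cos θ + -0.4073·sin θ = 0.0671
  γ=atan2(-0.4073,-0.0767)=-1.7569;  ψ=arccos(0.1619)=1.4081;  θ2=γ+ψ≈-0.3488
arm 3 (φ=240.0°): x'=-0.0861, y'=-0.1197
  e−x'=0.1561;  (l²−L²−(e−x')²−y'²−z²)/2L = -0.0687
  γ=atan2(-0.4073,0.1561)=-1.2048;  ψ=arccos(-0.1574)=1.7289;  θ3=γ+ψ≈0.5241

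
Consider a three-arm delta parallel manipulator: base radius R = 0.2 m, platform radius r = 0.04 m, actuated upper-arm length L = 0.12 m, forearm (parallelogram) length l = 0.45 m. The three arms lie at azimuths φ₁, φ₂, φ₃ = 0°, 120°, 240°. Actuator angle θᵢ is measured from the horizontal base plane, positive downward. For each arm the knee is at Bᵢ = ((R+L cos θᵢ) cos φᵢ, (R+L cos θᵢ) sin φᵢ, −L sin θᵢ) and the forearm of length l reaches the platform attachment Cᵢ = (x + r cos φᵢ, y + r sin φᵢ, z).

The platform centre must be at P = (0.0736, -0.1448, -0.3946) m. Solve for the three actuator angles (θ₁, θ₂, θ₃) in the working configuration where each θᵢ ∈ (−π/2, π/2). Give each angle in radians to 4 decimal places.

arm 1 (φ=0.0°): x'=0.0736, y'=-0.1448
  A=0.0864, B=-0.3946, C=(l²−L²−A²−y'²−z²)/(2L)=0.0165
  γ=atan2(-0.3946,0.0864)=-1.3552;  ψ=arccos(0.0408)=1.5300;  θ1=γ+ψ≈0.1747
rotate P by −φ2: (-0.1622, 0.0087, -0.3946)
  e−x'=0.3222;  (l²−L²−(e−x')²−y'²−z²)/2L = -0.2979
  θ2 = atan2(B,A) + arccos(C/0.5094) = 1.3093
arm 3 (φ=240.0°): x'=0.0886, y'=0.1361
  A cos θ + B sin θ = C:  0.0714·cos θ + -0.3946·sin θ = 0.0365
  γ=atan2(-0.3946,0.0714)=-1.3918;  ψ=arccos(0.0910)=1.4797;  θ3=γ+ψ≈0.0879

θ₁ = 0.1747, θ₂ = 1.3093, θ₃ = 0.0879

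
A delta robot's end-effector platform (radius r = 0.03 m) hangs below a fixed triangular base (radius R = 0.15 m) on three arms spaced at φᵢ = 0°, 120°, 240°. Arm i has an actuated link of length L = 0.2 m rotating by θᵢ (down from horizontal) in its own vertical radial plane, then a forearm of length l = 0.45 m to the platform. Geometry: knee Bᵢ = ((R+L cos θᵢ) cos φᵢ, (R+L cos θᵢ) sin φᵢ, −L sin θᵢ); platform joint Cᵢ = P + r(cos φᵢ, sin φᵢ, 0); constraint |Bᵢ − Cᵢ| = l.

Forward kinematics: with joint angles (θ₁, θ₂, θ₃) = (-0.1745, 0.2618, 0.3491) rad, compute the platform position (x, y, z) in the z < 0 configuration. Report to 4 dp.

(0.0702, 0.0121, -0.3414)

O1 = (0.3170·cos0.0°, 0.3170·sin0.0°, 0.0347) = (0.3170, 0.0000, 0.0347)
arm 2 at φ=120.0°: (R−r)+L cos θ2 = 0.3132;  O2 = (-0.1566, 0.2712, -0.0518)
O3 = (0.3079·cos240.0°, 0.3079·sin240.0°, -0.0684) = (-0.1540, -0.2667, -0.0684)
|O₂|²−|O₁|² = -0.0009;  |O₃|²−|O₁|² = -0.0022
linear system: -0.9471x+0.5425y = -0.0009−-0.1730z; -0.9419x+-0.5334y = -0.0022−-0.2063z
Cramer: x(z) = 0.0016-0.2009z;  y(z) = 0.0012-0.0319z
quadratic in z: (1.0414)z²+(0.0572)z+(-0.1019)=0, √Δ=0.6539 → z ∈ {-0.3414, 0.2865}; z = -0.3414 (taking z<0)
x = 0.0702, y = 0.0121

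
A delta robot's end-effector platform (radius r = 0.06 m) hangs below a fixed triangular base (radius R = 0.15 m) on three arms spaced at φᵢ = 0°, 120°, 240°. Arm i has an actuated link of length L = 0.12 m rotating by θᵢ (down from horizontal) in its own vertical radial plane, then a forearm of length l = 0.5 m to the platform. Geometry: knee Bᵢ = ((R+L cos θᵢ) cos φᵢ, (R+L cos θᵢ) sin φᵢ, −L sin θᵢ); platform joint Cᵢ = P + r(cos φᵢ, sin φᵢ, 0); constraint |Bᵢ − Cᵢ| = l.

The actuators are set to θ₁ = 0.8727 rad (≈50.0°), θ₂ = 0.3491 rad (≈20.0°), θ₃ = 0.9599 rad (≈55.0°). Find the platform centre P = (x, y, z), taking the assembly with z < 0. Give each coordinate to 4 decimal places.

S1 = (0.1671·cos0.0°, 0.1671·sin0.0°, -0.0919) = (0.1671, 0.0000, -0.0919)
φ2=120.0°: virtual centre (-0.1014, 0.1756, -0.0410), radius l
φ3=240.0°: virtual centre (-0.0794, -0.1376, -0.0983), radius l
subtract pairs → two planes through P
plane₁₂: -0.5370x+0.3512y+0.1018z = 0.0064
Cramer: x(z) = -0.0039+0.0733z;  y(z) = 0.0124-0.1777z
quadratic in z: (1.0369)z²+(0.1544)z+(-0.2122)=0, √Δ=0.9507 → z ∈ {-0.5329, 0.3840}; z = -0.5329 (taking z<0)
x = -0.0429, y = 0.1070

(-0.0429, 0.1070, -0.5329)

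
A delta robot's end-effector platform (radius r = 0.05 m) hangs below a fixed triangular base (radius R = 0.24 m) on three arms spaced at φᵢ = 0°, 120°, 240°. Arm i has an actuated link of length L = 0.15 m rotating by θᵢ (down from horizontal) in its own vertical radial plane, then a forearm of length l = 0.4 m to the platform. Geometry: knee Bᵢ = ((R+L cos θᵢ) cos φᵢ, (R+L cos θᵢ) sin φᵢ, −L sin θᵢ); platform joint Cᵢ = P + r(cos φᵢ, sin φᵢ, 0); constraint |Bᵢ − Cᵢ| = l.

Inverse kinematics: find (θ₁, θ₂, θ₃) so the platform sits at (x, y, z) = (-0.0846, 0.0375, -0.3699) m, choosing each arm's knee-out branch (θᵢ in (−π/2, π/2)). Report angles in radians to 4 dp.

θ₁ = 1.2220, θ₂ = 0.4364, θ₃ = 0.7855

φ1=0.0° → target in arm frame (-0.0846, 0.0375)
  A cos θ + B sin θ = C:  0.2746·cos θ + -0.3699·sin θ = -0.2538
  θ1 = atan2(B,A) + arccos(C/0.4607) = 1.2220
rotate P by −φ2: (0.0748, 0.0545, -0.3699)
  A=0.1152, B=-0.3699, C=(l²−L²−A²−y'²−z²)/(2L)=-0.0519
  γ=atan2(-0.3699,0.1152)=-1.2688;  ψ=arccos(-0.1340)=1.7052;  θ2=γ+ψ≈0.4364
rotate P by −φ3: (0.0098, -0.0920, -0.3699)
  e−x'=0.1802;  (l²−L²−(e−x')²−y'²−z²)/2L = -0.1342
  γ=atan2(-0.3699,0.1802)=-1.1175;  ψ=arccos(-0.3261)=1.9030;  θ3=γ+ψ≈0.7855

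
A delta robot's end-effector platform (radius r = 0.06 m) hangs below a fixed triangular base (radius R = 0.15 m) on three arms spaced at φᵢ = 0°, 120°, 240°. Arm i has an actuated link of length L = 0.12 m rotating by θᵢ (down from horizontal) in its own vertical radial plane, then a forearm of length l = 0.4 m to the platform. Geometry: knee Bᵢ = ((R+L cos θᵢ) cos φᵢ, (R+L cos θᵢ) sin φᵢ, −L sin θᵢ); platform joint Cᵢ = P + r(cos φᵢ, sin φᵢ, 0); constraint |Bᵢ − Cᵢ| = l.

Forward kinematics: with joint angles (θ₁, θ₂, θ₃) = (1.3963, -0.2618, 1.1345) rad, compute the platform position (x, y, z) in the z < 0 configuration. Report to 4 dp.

(-0.1507, 0.1737, -0.3661)

O1 = (0.1108·cos0.0°, 0.1108·sin0.0°, -0.1182) = (0.1108, 0.0000, -0.1182)
arm 2 at φ=120.0°: (R−r)+L cos θ2 = 0.2059;  O2 = (-0.1030, 0.1783, 0.0311)
arm 3 at φ=240.0°: (R−r)+L cos θ3 = 0.1407;  O3 = (-0.0704, -0.1219, -0.1088)
subtract pairs → two planes through P
linear system: -0.4276x+0.3566y = 0.0171−0.2985z; -0.3624x+-0.2437y = 0.0054−0.0188z
Cramer: x(z) = -0.0261+0.3404z;  y(z) = 0.0167-0.4288z
quadratic in z: (1.2997)z²+(0.1288)z+(-0.1270)=0, √Δ=0.8227 → z ∈ {-0.3661, 0.2669}; z = -0.3661 (taking z<0)
x = -0.1507, y = 0.1737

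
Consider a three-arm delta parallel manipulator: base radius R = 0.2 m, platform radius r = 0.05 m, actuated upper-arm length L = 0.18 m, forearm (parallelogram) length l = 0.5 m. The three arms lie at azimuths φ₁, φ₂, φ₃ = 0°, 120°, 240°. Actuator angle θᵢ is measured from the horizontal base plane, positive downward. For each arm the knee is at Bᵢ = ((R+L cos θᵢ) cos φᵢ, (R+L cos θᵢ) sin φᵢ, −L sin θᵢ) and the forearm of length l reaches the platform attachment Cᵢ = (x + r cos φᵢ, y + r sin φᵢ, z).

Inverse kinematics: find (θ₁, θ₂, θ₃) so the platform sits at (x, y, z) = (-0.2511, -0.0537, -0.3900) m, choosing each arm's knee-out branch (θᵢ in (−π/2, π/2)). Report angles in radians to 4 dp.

θ₁ = 1.3091, θ₂ = 0.1745, θ₃ = -0.2619

rotate P by −φ1: (-0.2511, -0.0537, -0.3900)
  A cos θ + B sin θ = C:  0.4011·cos θ + -0.3900·sin θ = -0.2730
  √(A²+B²)=0.5594;  θ1 = -0.7714+2.0805 ≈ 1.3091
φ2=120.0° → target in arm frame (0.0790, 0.2443)
  A=0.0710, B=-0.3900, C=(l²−L²−A²−y'²−z²)/(2L)=0.0022
  θ2 = atan2(B,A) + arccos(C/0.3964) = 0.1745
arm 3 (φ=240.0°): x'=0.1721, y'=-0.1906
  A cos θ + B sin θ = C:  -0.0221·cos θ + -0.3900·sin θ = 0.0797
  γ=atan2(-0.3900,-0.0221)=-1.6273;  ψ=arccos(0.2040)=1.3654;  θ3=γ+ψ≈-0.2619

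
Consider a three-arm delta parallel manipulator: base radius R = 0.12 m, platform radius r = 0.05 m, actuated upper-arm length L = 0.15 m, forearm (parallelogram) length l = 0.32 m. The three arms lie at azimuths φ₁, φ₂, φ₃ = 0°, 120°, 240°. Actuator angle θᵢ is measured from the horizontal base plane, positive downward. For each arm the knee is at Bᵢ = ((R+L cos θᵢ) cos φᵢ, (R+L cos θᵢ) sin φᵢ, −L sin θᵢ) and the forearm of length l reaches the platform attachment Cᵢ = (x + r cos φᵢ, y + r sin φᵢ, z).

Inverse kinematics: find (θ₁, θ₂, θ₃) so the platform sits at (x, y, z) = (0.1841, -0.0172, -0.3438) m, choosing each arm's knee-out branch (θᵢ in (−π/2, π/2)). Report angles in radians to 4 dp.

arm 1 (φ=0.0°): x'=0.1841, y'=-0.0172
  e−x'=-0.1141;  (l²−L²−(e−x')²−y'²−z²)/2L = -0.1720
  θ1 = atan2(B,A) + arccos(C/0.3622) = 0.1745
φ2=120.0° → target in arm frame (-0.1069, -0.1508)
  A cos θ + B sin θ = C:  0.1769·cos θ + -0.3438·sin θ = -0.3079
  θ2 = atan2(B,A) + arccos(C/0.3867) = 1.3963
arm 3 (φ=240.0°): x'=-0.0772, y'=0.1680
  A=0.1472, B=-0.3438, C=(l²−L²−A²−y'²−z²)/(2L)=-0.2940
  √(A²+B²)=0.3740;  θ3 = -1.1664+2.4752 ≈ 1.3088

θ₁ = 0.1745, θ₂ = 1.3963, θ₃ = 1.3088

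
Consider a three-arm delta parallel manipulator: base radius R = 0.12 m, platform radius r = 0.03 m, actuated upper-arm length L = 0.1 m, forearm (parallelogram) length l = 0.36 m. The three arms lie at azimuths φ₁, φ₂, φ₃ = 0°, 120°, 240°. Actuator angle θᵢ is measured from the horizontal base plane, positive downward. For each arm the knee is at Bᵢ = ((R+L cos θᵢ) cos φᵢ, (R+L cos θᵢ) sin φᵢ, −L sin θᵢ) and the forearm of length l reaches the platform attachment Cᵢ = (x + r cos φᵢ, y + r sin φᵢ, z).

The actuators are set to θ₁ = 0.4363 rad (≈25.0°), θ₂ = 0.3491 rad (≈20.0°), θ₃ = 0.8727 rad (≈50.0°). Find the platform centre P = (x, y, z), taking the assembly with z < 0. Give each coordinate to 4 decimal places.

φ1=0.0°: virtual centre (0.1806, 0.0000, -0.0423), radius l
centre 2 = (0.1840·cos120.0°, 0.1840·sin120.0°, -0.0342) = (-0.0920, 0.1593, -0.0342)
φ3=240.0°: virtual centre (-0.0771, -0.1336, -0.0766), radius l
eliminate P² terms by subtracting sphere 1 from 2 and 3
[-0.5452 0.3186 0.0161]·P = 0.0006;  [-0.5155 -0.2672 -0.0687]·P = -0.0047
det = 0.3100;  x = 0.0044+-0.0567z,  y = 0.0093+-0.1476z
quadratic in z: (1.0250)z²+(0.1018)z+(-0.0967)=0, √Δ=0.6377 → z ∈ {-0.3607, 0.2614}; z = -0.3607 (taking z<0)
x = 0.0248, y = 0.0626

(0.0248, 0.0626, -0.3607)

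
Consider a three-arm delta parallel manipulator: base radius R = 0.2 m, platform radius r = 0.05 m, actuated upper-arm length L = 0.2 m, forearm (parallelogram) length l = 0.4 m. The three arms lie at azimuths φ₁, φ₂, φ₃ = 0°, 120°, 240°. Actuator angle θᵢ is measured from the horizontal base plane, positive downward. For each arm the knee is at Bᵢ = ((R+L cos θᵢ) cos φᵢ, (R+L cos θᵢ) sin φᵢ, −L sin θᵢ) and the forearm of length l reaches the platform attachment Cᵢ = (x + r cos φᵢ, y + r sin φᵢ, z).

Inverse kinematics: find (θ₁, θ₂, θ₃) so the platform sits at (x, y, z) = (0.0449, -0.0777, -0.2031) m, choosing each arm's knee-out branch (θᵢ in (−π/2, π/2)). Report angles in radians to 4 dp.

φ1=0.0° → target in arm frame (0.0449, -0.0777)
  e−x'=0.1051;  (l²−L²−(e−x')²−y'²−z²)/2L = 0.1542
  γ=atan2(-0.2031,0.1051)=-1.0933;  ψ=arccos(0.6742)=0.8310;  θ1=γ+ψ≈-0.2623
φ2=120.0° → target in arm frame (-0.0897, 0.0000)
  A=0.2397, B=-0.2031, C=(l²−L²−A²−y'²−z²)/(2L)=0.0532
  √(A²+B²)=0.3142;  θ2 = -0.7028+1.4007 ≈ 0.6979
arm 3 (φ=240.0°): x'=0.0448, y'=0.0777
  e−x'=0.1052;  (l²−L²−(e−x')²−y'²−z²)/2L = 0.1541
  γ=atan2(-0.2031,0.1052)=-1.0930;  ψ=arccos(0.6739)=0.8313;  θ3=γ+ψ≈-0.2617

θ₁ = -0.2623, θ₂ = 0.6979, θ₃ = -0.2617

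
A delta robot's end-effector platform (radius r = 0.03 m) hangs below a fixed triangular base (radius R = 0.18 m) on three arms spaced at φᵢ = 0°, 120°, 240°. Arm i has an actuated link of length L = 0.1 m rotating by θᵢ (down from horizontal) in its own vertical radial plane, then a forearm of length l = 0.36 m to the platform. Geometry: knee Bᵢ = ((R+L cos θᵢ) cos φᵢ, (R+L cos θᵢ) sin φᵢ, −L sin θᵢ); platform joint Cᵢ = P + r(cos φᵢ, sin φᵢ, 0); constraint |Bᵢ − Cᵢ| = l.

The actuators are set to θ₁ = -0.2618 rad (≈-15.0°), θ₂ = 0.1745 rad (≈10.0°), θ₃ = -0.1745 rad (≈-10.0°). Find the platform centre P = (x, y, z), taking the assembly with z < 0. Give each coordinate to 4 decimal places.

(0.0167, -0.0202, -0.2504)

arm 1 at φ=0.0°: e+L cos θ1 = 0.2466;  S1 = (0.2466, 0.0000, 0.0259)
S2 = (0.2485·cos120.0°, 0.2485·sin120.0°, -0.0174) = (-0.1242, 0.2152, -0.0174)
arm 3 at φ=240.0°: e+L cos θ3 = 0.2485;  S3 = (-0.1242, -0.2152, 0.0174)
|S₂|²−|S₁|² = 0.0006;  |S₃|²−|S₁|² = 0.0006
plane₁₂: -0.7417x+0.4304y+-0.0865z = 0.0006
Cramer: x(z) = -0.0008-0.0698z;  y(z) = 0.0000+0.0807z
sphere 1 gives Az²+Bz+C=0 with A=1.0114, B=-0.0172, C=-0.0677;  B²−4AC=0.2744;  roots -0.2504, 0.2675;  negative root z = -0.2504
x = 0.0167, y = -0.0202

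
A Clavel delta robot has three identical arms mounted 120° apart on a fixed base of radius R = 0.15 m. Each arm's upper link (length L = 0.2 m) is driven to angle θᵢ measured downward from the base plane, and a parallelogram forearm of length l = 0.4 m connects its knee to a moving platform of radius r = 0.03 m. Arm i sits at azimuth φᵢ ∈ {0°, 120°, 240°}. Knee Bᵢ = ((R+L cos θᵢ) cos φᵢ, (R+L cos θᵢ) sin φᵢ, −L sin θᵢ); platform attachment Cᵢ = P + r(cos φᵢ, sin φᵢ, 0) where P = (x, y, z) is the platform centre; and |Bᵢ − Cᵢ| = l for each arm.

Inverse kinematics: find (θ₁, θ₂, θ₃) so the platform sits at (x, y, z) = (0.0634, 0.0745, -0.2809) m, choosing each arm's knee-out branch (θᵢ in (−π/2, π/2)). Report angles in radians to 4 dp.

θ₁ = -0.0872, θ₂ = 0.0868, θ₃ = 0.6981

arm 1 (φ=0.0°): x'=0.0634, y'=0.0745
  e−x'=0.0566;  (l²−L²−(e−x')²−y'²−z²)/2L = 0.0809
  √(A²+B²)=0.2865;  θ1 = -1.3720+1.2847 ≈ -0.0872
φ2=120.0° → target in arm frame (0.0328, -0.0922)
  e−x'=0.0872;  (l²−L²−(e−x')²−y'²−z²)/2L = 0.0625
  γ=atan2(-0.2809,0.0872)=-1.2699;  ψ=arccos(0.2125)=1.3566;  θ2=γ+ψ≈0.0868
arm 3 (φ=240.0°): x'=-0.0962, y'=0.0177
  A=0.2162, B=-0.2809, C=(l²−L²−A²−y'²−z²)/(2L)=-0.0149
  θ3 = atan2(B,A) + arccos(C/0.3545) = 0.6981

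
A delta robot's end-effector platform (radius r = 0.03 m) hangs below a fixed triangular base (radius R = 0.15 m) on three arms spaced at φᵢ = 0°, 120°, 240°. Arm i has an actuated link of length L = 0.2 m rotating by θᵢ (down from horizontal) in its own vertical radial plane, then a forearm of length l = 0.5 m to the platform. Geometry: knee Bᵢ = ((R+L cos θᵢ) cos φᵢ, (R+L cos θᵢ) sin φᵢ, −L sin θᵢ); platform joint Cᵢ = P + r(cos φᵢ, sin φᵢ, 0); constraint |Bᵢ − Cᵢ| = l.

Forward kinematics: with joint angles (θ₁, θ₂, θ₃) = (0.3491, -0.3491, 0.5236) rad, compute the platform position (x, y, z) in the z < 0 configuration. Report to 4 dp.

(-0.0422, 0.1322, -0.4000)

arm 1 at φ=0.0°: e+L cos θ1 = 0.3079;  O1 = (0.3079, 0.0000, -0.0684)
O2 = (0.3079·cos120.0°, 0.3079·sin120.0°, 0.0684) = (-0.1540, 0.2667, 0.0684)
φ3=240.0°: virtual centre (-0.1466, -0.2539, -0.1000), radius l
subtract pairs → two planes through P
[-0.9238 0.5334 0.2736]·P = 0.0000;  [-0.9091 -0.5078 -0.0632]·P = -0.0035
Cramer: x(z) = 0.0020+0.1103z;  y(z) = 0.0034-0.3219z
quadratic in z: (1.1158)z²+(0.0671)z+(-0.1517)=0, √Δ=0.8256 → z ∈ {-0.4000, 0.3399}; z = -0.4000 (taking z<0)
x = -0.0422, y = 0.1322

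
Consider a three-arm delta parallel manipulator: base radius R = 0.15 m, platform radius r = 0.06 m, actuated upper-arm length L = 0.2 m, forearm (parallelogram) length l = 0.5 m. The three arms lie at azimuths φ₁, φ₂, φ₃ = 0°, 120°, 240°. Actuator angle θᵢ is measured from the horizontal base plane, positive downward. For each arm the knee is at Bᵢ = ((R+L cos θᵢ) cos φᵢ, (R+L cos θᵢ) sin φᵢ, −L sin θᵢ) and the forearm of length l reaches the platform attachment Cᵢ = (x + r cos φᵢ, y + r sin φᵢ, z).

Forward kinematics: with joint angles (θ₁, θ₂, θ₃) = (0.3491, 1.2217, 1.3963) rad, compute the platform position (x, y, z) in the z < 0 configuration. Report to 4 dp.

arm 1 at φ=0.0°: ρ1 = 0.2779;  S1 = (0.2779, 0.0000, -0.0684)
S2 = (0.1584·cos120.0°, 0.1584·sin120.0°, -0.1879) = (-0.0792, 0.1372, -0.1879)
φ3=240.0°: virtual centre (-0.0624, -0.1080, -0.1970), radius l
|S₂|²−|S₁|² = -0.0215;  |S₃|²−|S₁|² = -0.0276
plane₁₂: -0.7143x+0.2744y+-0.2391z = -0.0215
det = 0.3410;  x = 0.0358+-0.3583z,  y = 0.0148+-0.0614z
sphere 1 gives Az²+Bz+C=0 with A=1.1321, B=0.3085, C=-0.1865;  B²−4AC=0.9396;  roots -0.5644, 0.2919;  negative root z = -0.5644
x = 0.2380, y = 0.0495

(0.2380, 0.0495, -0.5644)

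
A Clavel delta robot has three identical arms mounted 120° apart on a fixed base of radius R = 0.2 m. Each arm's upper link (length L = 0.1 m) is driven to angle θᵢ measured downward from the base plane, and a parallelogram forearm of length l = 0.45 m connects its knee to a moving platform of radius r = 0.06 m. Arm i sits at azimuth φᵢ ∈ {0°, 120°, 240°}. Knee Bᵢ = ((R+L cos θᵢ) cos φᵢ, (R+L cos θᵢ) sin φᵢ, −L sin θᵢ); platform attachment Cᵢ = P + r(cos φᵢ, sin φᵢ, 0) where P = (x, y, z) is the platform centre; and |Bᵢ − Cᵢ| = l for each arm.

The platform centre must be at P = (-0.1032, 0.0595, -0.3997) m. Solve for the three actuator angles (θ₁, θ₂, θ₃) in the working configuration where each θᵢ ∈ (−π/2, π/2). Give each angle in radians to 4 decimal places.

rotate P by −φ1: (-0.1032, 0.0595, -0.3997)
  A=0.2432, B=-0.3997, C=(l²−L²−A²−y'²−z²)/(2L)=-0.1497
  θ1 = atan2(B,A) + arccos(C/0.4679) = 0.8724
φ2=120.0° → target in arm frame (0.1031, 0.0596)
  e−x'=0.0369;  (l²−L²−(e−x')²−y'²−z²)/2L = 0.1391
  θ2 = atan2(B,A) + arccos(C/0.4014) = -0.2620
rotate P by −φ3: (0.0001, -0.1191, -0.3997)
  A=0.1399, B=-0.3997, C=(l²−L²−A²−y'²−z²)/(2L)=-0.0052
  γ=atan2(-0.3997,0.1399)=-1.2340;  ψ=arccos(-0.0122)=1.5830;  θ3=γ+ψ≈0.3489

θ₁ = 0.8724, θ₂ = -0.2620, θ₃ = 0.3489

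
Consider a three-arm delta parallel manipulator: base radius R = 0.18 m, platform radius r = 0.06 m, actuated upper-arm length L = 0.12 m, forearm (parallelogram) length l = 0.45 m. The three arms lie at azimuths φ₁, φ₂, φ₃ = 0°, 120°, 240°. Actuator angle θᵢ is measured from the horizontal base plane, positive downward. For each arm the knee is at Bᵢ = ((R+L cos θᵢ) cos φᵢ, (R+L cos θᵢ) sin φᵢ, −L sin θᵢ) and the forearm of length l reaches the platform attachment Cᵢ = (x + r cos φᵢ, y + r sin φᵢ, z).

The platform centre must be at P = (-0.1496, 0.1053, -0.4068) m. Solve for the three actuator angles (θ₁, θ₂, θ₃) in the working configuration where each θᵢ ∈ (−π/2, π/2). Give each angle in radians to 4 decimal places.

arm 1 (φ=0.0°): x'=-0.1496, y'=0.1053
  A=0.2696, B=-0.4068, C=(l²−L²−A²−y'²−z²)/(2L)=-0.2548
  θ1 = atan2(B,A) + arccos(C/0.4880) = 1.1347
rotate P by −φ2: (0.1660, 0.0769, -0.4068)
  A cos θ + B sin θ = C:  -0.0460·cos θ + -0.4068·sin θ = 0.0608
  θ2 = atan2(B,A) + arccos(C/0.4094) = -0.2616
rotate P by −φ3: (-0.0164, -0.1822, -0.4068)
  A=0.1364, B=-0.4068, C=(l²−L²−A²−y'²−z²)/(2L)=-0.1216
  θ3 = atan2(B,A) + arccos(C/0.4291) = 0.6109

θ₁ = 1.1347, θ₂ = -0.2616, θ₃ = 0.6109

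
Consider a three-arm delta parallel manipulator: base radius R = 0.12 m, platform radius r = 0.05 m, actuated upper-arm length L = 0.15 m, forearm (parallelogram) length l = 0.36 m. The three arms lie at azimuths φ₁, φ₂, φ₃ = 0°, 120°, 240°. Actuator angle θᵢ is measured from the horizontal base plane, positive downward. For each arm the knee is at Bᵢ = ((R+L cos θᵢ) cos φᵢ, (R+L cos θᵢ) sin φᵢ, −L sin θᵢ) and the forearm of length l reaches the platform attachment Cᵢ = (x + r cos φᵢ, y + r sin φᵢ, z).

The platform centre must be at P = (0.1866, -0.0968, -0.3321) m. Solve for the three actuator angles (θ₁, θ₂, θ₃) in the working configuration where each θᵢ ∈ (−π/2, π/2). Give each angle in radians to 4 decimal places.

θ₁ = -0.0873, θ₂ = 1.3093, θ₃ = 0.7856

arm 1 (φ=0.0°): x'=0.1866, y'=-0.0968
  e−x'=-0.1166;  (l²−L²−(e−x')²−y'²−z²)/2L = -0.0872
  γ=atan2(-0.3321,-0.1166)=-1.9084;  ψ=arccos(-0.2477)=1.8211;  θ1=γ+ψ≈-0.0873
φ2=120.0° → target in arm frame (-0.1771, -0.1132)
  e−x'=0.2471;  (l²−L²−(e−x')²−y'²−z²)/2L = -0.2569
  θ2 = atan2(B,A) + arccos(C/0.4140) = 1.3093
arm 3 (φ=240.0°): x'=-0.0095, y'=0.2100
  A=0.0795, B=-0.3321, C=(l²−L²−A²−y'²−z²)/(2L)=-0.1787
  θ3 = atan2(B,A) + arccos(C/0.3415) = 0.7856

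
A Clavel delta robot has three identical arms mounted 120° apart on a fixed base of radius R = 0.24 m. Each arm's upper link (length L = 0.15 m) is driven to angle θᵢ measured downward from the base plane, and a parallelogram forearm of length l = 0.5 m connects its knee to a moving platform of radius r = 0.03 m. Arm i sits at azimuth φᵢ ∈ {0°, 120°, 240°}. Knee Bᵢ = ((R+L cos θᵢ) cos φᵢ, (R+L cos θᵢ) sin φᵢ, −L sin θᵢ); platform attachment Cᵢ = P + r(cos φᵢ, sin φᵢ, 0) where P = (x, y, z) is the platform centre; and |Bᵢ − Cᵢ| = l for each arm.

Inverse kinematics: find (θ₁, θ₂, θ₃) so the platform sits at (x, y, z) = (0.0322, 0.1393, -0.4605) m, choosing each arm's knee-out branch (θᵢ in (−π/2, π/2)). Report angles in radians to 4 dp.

θ₁ = 0.6111, θ₂ = 0.2618, θ₃ = 1.3091

arm 1 (φ=0.0°): x'=0.0322, y'=0.1393
  e−x'=0.1778;  (l²−L²−(e−x')²−y'²−z²)/2L = -0.1186
  θ1 = atan2(B,A) + arccos(C/0.4936) = 0.6111
rotate P by −φ2: (0.1045, -0.0975, -0.4605)
  A cos θ + B sin θ = C:  0.1055·cos θ + -0.4605·sin θ = -0.0173
  √(A²+B²)=0.4724;  θ2 = -1.3457+1.6075 ≈ 0.2618
arm 3 (φ=240.0°): x'=-0.1367, y'=-0.0418
  A=0.3467, B=-0.4605, C=(l²−L²−A²−y'²−z²)/(2L)=-0.3551
  √(A²+B²)=0.5764;  θ3 = -0.9254+2.2345 ≈ 1.3091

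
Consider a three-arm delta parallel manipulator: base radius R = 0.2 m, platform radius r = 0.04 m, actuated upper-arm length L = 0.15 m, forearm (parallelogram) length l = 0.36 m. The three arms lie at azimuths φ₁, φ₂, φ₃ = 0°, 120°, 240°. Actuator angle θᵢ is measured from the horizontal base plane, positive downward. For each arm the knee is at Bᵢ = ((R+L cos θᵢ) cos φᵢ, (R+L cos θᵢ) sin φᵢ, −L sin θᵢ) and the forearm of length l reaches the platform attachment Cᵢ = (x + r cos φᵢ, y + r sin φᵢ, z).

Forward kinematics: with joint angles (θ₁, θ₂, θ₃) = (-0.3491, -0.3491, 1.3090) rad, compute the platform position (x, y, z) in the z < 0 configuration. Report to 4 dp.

S1 = (0.3010·cos0.0°, 0.3010·sin0.0°, 0.0513) = (0.3010, 0.0000, 0.0513)
arm 2 at φ=120.0°: (R−r)+L cos θ2 = 0.3010;  S2 = (-0.1505, 0.2606, 0.0513)
arm 3 at φ=240.0°: (R−r)+L cos θ3 = 0.1988;  S3 = (-0.0994, -0.1722, -0.1449)
subtract pairs → two planes through P
plane₁₂: -0.9029x+0.5213y+0.0000z = 0.0000
det = 0.7283;  x = 0.0234+-0.2808z,  y = 0.0405+-0.4864z
quadratic in z: (1.3155)z²+(0.0139)z+(-0.0483)=0, √Δ=0.5043 → z ∈ {-0.1969, 0.1864}; z = -0.1969 (taking z<0)
x = 0.0787, y = 0.1363

(0.0787, 0.1363, -0.1969)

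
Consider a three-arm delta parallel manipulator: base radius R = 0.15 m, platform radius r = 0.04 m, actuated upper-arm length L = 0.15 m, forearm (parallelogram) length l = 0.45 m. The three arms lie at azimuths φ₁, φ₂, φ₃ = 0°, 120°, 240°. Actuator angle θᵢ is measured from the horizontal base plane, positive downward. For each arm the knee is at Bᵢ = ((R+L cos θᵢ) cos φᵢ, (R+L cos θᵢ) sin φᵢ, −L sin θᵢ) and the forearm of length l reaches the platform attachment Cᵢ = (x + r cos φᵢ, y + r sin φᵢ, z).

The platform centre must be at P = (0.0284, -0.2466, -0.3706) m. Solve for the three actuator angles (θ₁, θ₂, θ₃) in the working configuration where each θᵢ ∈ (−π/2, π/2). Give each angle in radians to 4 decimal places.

φ1=0.0° → target in arm frame (0.0284, -0.2466)
  e−x'=0.0816;  (l²−L²−(e−x')²−y'²−z²)/2L = -0.0827
  γ=atan2(-0.3706,0.0816)=-1.3541;  ψ=arccos(-0.2180)=1.7905;  θ1=γ+ψ≈0.4365
φ2=120.0° → target in arm frame (-0.2278, 0.0987)
  A=0.3378, B=-0.3706, C=(l²−L²−A²−y'²−z²)/(2L)=-0.2706
  γ=atan2(-0.3706,0.3378)=-0.8317;  ψ=arccos(-0.5396)=2.1408;  θ2=γ+ψ≈1.3090
rotate P by −φ3: (0.1994, 0.1479, -0.3706)
  A=-0.0894, B=-0.3706, C=(l²−L²−A²−y'²−z²)/(2L)=0.0427
  θ3 = atan2(B,A) + arccos(C/0.3812) = -0.3487

θ₁ = 0.4365, θ₂ = 1.3090, θ₃ = -0.3487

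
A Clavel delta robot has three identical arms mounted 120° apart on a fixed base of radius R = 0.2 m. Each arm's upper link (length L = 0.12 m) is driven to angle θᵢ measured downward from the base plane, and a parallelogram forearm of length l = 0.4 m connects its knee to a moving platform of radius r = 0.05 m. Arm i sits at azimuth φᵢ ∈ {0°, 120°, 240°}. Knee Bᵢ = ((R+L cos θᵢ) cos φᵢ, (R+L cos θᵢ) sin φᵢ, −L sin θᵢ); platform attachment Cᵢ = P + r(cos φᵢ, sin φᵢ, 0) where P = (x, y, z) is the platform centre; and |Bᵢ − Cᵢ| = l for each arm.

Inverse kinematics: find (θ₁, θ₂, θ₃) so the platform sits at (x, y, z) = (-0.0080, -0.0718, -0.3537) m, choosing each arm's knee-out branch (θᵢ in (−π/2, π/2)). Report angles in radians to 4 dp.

θ₁ = 0.5238, θ₂ = 0.7852, θ₃ = 0.0874

φ1=0.0° → target in arm frame (-0.0080, -0.0718)
  A=0.1580, B=-0.3537, C=(l²−L²−A²−y'²−z²)/(2L)=-0.0401
  γ=atan2(-0.3537,0.1580)=-1.1507;  ψ=arccos(-0.1035)=1.6745;  θ1=γ+ψ≈0.5238
φ2=120.0° → target in arm frame (-0.0582, 0.0428)
  A cos θ + B sin θ = C:  0.2082·cos θ + -0.3537·sin θ = -0.1028
  θ2 = atan2(B,A) + arccos(C/0.4104) = 0.7852
φ3=240.0° → target in arm frame (0.0662, 0.0290)
  A cos θ + B sin θ = C:  0.0838·cos θ + -0.3537·sin θ = 0.0526
  √(A²+B²)=0.3635;  θ3 = -1.3381+1.4255 ≈ 0.0874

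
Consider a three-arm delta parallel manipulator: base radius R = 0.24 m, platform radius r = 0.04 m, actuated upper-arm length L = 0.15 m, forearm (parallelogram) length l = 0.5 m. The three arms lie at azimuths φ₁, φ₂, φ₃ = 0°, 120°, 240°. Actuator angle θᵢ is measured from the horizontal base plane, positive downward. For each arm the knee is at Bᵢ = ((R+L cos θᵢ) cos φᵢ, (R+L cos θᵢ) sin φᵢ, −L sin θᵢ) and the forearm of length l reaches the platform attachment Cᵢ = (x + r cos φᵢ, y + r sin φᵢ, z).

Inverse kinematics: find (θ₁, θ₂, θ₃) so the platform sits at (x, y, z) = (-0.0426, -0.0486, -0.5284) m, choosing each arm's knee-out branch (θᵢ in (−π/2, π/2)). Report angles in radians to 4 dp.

φ1=0.0° → target in arm frame (-0.0426, -0.0486)
  A cos θ + B sin θ = C:  0.2426·cos θ + -0.5284·sin θ = -0.3764
  γ=atan2(-0.5284,0.2426)=-1.1404;  ψ=arccos(-0.6474)=2.2749;  θ1=γ+ψ≈1.1346
rotate P by −φ2: (-0.0208, 0.0612, -0.5284)
  A=0.2208, B=-0.5284, C=(l²−L²−A²−y'²−z²)/(2L)=-0.3473
  √(A²+B²)=0.5727;  θ2 = -1.1750+2.2225 ≈ 1.0475
φ3=240.0° → target in arm frame (0.0634, -0.0126)
  e−x'=0.1366;  (l²−L²−(e−x')²−y'²−z²)/2L = -0.2351
  √(A²+B²)=0.5458;  θ3 = -1.3178+2.0161 ≈ 0.6983

θ₁ = 1.1346, θ₂ = 1.0475, θ₃ = 0.6983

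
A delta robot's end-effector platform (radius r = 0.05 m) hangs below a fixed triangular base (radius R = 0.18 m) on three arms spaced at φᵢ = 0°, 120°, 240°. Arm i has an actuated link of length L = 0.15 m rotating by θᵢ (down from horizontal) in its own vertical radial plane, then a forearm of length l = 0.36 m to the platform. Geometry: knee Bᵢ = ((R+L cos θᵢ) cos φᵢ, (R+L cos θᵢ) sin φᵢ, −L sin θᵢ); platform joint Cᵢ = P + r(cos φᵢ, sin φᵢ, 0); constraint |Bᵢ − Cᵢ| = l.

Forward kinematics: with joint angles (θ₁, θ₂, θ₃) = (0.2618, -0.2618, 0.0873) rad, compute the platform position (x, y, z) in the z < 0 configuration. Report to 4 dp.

S1 = (0.2749·cos0.0°, 0.2749·sin0.0°, -0.0388) = (0.2749, 0.0000, -0.0388)
φ2=120.0°: virtual centre (-0.1374, 0.2381, 0.0388), radius l
S3 = (0.2794·cos240.0°, 0.2794·sin240.0°, -0.0131) = (-0.1397, -0.2420, -0.0131)
eliminate P² terms by subtracting sphere 1 from 2 and 3
linear system: -0.8247x+0.4761y = 0.0000−0.1553z; -0.8292x+-0.4840y = 0.0012−0.0515z
det = 0.7939;  x = -0.0007+0.1255z,  y = -0.0012+-0.1087z
quadratic in z: (1.0276)z²+(0.0087)z+(-0.0521)=0, √Δ=0.4630 → z ∈ {-0.2295, 0.2211}; z = -0.2295 (taking z<0)
x = -0.0295, y = 0.0237

(-0.0295, 0.0237, -0.2295)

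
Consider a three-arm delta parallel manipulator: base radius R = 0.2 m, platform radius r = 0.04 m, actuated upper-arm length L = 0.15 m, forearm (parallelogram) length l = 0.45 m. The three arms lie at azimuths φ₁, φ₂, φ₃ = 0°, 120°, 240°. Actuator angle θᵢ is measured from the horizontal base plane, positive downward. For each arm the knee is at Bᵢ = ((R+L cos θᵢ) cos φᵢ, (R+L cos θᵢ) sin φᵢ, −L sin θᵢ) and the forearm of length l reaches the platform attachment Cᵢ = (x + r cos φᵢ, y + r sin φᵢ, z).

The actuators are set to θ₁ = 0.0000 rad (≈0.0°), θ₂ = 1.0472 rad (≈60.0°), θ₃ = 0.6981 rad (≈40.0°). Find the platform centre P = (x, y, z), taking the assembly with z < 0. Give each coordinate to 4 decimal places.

φ1=0.0°: virtual centre (0.3100, 0.0000, 0.0000), radius l
centre 2 = (0.2350·cos120.0°, 0.2350·sin120.0°, -0.1299) = (-0.1175, 0.2035, -0.1299)
φ3=240.0°: virtual centre (-0.1375, -0.2381, -0.0964), radius l
eliminate P² terms by subtracting sphere 1 from 2 and 3
[-0.8550 0.4070 -0.2598]·P = -0.0240;  [-0.8949 -0.4762 -0.1928]·P = -0.0112
det = 0.7714;  x = 0.0207+-0.2621z,  y = -0.0154+0.0877z
quadratic in z: (1.0764)z²+(0.1489)z+(-0.1186)=0, √Δ=0.7299 → z ∈ {-0.4082, 0.2699}; z = -0.4082 (taking z<0)
x = 0.1278, y = -0.0512

(0.1278, -0.0512, -0.4082)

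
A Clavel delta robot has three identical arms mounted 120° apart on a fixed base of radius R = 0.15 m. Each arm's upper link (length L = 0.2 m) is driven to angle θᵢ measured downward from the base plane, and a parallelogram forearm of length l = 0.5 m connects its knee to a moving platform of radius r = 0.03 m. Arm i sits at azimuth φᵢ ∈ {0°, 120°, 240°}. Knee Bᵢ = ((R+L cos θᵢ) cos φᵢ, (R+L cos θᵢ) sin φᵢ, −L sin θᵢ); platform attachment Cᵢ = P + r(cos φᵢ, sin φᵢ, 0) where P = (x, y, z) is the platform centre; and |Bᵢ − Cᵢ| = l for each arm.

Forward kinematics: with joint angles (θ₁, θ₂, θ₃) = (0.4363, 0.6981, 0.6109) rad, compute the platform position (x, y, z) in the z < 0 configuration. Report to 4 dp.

(0.0499, -0.0180, -0.5164)

arm 1 at φ=0.0°: e+L cos θ1 = 0.3013;  S1 = (0.3013, 0.0000, -0.0845)
S2 = (0.2732·cos120.0°, 0.2732·sin120.0°, -0.1286) = (-0.1366, 0.2366, -0.1286)
arm 3 at φ=240.0°: e+L cos θ3 = 0.2838;  S3 = (-0.1419, -0.2458, -0.1147)
|S₂|²−|S₁|² = -0.0067;  |S₃|²−|S₁|² = -0.0042
plane₁₂: -0.8757x+0.4732y+-0.0881z = -0.0067
det = 0.8500;  x = 0.0062+-0.0846z,  y = -0.0027+0.0296z
into |P−S₁|² = l²: 1.0080z² + 0.2188z + -0.1558 = 0;  Δ = 0.6761;  z = -0.5164 or 0.2993 → z<0 root = -0.5164
x = 0.0499, y = -0.0180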